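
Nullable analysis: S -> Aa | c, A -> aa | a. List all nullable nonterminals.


A nonterminal is nullable iff some alternative derives ε (directly, or every symbol in it is nullable)
Nullable: {}


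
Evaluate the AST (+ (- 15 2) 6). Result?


Evaluate inner: (- 15 2) = 13
Evaluate root: (+ 13 6) = 19
Result: 19


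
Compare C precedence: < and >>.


'>>' is shift (level 8); '<' is relational (level 7)
Higher level binds tighter
'>>' has higher precedence than '<'


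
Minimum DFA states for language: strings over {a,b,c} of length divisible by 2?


Track length mod 2: states 0..1, accept at 0
Minimal DFA: 2 states


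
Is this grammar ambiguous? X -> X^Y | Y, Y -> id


precedence layered via separate nonterminal Y: deterministic
Unambiguous


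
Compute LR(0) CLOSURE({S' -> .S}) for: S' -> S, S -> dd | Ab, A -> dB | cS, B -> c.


Start: S' -> .S
For each item with dot before a nonterminal B, add B -> .γ for every B-production
Closure: [S' -> .S, S -> .dd, S -> .Ab, A -> .dB, A -> .cS]


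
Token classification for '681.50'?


Pattern: digits with a decimal point
Type: FLOAT_LITERAL


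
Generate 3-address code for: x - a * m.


Break into single-operator statements:
t1 = a * m
t2 = x - t1


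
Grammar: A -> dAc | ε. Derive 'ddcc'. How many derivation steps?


Derivation: A => dAc => ddAcc => ddcc
Steps: 3


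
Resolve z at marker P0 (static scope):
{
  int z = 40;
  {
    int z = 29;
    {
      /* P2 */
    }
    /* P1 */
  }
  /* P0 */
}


z declared in the same block as P0
z = 40


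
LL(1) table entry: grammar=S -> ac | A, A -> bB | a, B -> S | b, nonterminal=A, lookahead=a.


For [A, a]: 'a' ∈ FIRST(a)
Entry: A -> a


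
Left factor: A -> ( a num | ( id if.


Common prefix: '('
Factored: A -> ( A', A' -> a num | id if


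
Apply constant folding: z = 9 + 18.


9 + 18 = 27 at compile time
Optimized: z = 27


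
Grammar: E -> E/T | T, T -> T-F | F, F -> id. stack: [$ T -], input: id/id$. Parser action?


no handle; shift 'id'
Action: shift


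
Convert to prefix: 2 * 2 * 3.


left-to-right (same/higher precedence on left): tree is (* (* 2 2) 3)
Prefix: * * 2 2 3


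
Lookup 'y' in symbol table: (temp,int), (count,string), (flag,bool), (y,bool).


Lookup 'y' → type bool


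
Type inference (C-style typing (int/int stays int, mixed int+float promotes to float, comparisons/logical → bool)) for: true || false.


Operand types: bool || bool
Rule: logical operators take bool operands and yield bool
Result type: bool


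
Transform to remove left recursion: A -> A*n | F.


Left-recursive alternatives: A*n; non-recursive: F
Introduce A': A -> FA', A' -> *nA' | ε


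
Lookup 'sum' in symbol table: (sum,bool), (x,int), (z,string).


Lookup 'sum' → type bool


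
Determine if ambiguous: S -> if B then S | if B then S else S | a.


dangling else: 'if B then if B then a else a' parses two ways
Ambiguous


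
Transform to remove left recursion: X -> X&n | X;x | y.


Left-recursive alternatives: X&n, X;x; non-recursive: y
Introduce X': X -> yX', X' -> &nX' | ;xX' | ε


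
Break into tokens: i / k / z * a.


Scan left to right, longest-match per lexeme
Tokens: ID(i), OP(/), ID(k), OP(/), ID(z), OP(*), ID(a)


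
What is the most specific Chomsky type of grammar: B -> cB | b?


Right-linear: every RHS is a terminal or a terminal followed by one nonterminal
Classification: Type 3 (Regular)


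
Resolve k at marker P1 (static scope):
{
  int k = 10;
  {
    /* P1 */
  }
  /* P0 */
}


P1's block does not declare k; resolves to the enclosing declaration at depth 0
k = 10


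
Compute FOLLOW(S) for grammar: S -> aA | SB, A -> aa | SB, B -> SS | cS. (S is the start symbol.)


$ ∈ FOLLOW(S). For each A -> αBβ: add FIRST(β)\{ε} to FOLLOW(B); if β nullable, add FOLLOW(A).
FOLLOW(S) = {$, a, c}


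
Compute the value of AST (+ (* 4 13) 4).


Evaluate inner: (* 4 13) = 52
Evaluate root: (+ 52 4) = 56
Result: 56


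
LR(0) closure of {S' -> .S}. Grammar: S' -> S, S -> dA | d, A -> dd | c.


Start: S' -> .S
For each item with dot before a nonterminal B, add B -> .γ for every B-production
Closure: [S' -> .S, S -> .dA, S -> .d]


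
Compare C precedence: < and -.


'-' is additive (level 9); '<' is relational (level 7)
Higher level binds tighter
'-' has higher precedence than '<'


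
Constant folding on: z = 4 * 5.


4 * 5 = 20 at compile time
Optimized: z = 20


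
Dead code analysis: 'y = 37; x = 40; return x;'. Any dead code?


y is assigned but never read
Dead: 'y = 37'


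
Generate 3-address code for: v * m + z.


Break into single-operator statements:
t1 = v * m
t2 = t1 + z


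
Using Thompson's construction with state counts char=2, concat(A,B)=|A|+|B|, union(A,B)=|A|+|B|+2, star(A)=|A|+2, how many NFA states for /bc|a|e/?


Syntax tree has 4 char leaf(s), 2 union(s), 0 star(s)
chars contribute 4×2 = 8; each union adds +2; each star adds +2
Total: 8 + 4 + 0 = 12 states


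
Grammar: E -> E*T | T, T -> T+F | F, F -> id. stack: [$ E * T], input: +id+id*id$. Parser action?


'+' can extend T; shift to build T -> T+F
Action: shift


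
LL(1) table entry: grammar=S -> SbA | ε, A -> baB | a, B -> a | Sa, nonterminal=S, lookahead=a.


For [S, a]: ε is nullable and 'a' ∈ FOLLOW(S)
Entry: S -> ε


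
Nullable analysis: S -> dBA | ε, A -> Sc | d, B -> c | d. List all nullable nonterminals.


A nonterminal is nullable iff some alternative derives ε (directly, or every symbol in it is nullable)
Nullable: {S}


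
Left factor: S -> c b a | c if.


Common prefix: 'c'
Factored: S -> c S', S' -> b a | if


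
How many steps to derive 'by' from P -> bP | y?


Derivation: P => bP => by
Steps: 2


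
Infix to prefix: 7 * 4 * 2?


left-to-right (same/higher precedence on left): tree is (* (* 7 4) 2)
Prefix: * * 7 4 2


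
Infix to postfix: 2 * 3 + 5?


Left to right (same or higher precedence on left)
Postfix: 2 3 * 5 +


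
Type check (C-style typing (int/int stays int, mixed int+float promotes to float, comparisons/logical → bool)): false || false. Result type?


Operand types: bool || bool
Rule: logical operators take bool operands and yield bool
Result type: bool


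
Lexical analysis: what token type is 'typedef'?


Pattern: reserved word
Type: KEYWORD


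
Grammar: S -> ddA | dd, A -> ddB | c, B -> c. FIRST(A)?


Per alternative of A: FIRST(ddB) = {d}; FIRST(c) = {c}
FIRST(A) = {c, d}


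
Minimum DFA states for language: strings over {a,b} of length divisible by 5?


Track length mod 5: states 0..4, accept at 0
Minimal DFA: 5 states


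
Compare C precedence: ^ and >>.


'>>' is shift (level 8); '^' is bitwise XOR (level 4)
Higher level binds tighter
'>>' has higher precedence than '^'


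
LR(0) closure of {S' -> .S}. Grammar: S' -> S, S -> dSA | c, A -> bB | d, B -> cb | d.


Start: S' -> .S
For each item with dot before a nonterminal B, add B -> .γ for every B-production
Closure: [S' -> .S, S -> .dSA, S -> .c]


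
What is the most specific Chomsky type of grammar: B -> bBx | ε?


Single nonterminal LHS, but b^n x^n is not regular
Classification: Type 2 (Context-Free)


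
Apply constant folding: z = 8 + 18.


8 + 18 = 26 at compile time
Optimized: z = 26


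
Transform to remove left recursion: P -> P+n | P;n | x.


Left-recursive alternatives: P+n, P;n; non-recursive: x
Introduce P': P -> xP', P' -> +nP' | ;nP' | ε


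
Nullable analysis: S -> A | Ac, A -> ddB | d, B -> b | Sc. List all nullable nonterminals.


A nonterminal is nullable iff some alternative derives ε (directly, or every symbol in it is nullable)
Nullable: {}


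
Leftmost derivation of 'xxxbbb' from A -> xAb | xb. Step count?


Derivation: A => xAb => xxAbb => xxxbbb
Steps: 3


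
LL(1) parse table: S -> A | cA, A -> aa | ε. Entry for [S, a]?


For [S, a]: 'a' ∈ FIRST(A)
Entry: S -> A


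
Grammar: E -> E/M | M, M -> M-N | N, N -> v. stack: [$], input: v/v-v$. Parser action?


no handle on stack; shift 'v'
Action: shift


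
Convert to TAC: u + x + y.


Break into single-operator statements:
t1 = u + x
t2 = t1 + y


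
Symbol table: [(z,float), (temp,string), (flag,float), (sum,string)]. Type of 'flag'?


Lookup 'flag' → type float


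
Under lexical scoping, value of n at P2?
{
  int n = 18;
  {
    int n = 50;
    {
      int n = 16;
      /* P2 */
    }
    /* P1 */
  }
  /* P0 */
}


n declared in the same block as P2
n = 16


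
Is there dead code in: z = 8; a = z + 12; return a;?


z is read by a's definition; a is returned
No dead code


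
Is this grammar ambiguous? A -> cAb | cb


balanced c^n…b^n: each string has a unique parse
Unambiguous


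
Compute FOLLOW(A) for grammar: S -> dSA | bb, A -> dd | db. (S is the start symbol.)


$ ∈ FOLLOW(S). For each A -> αBβ: add FIRST(β)\{ε} to FOLLOW(B); if β nullable, add FOLLOW(A).
FOLLOW(A) = {$, d}


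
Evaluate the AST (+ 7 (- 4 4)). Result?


Evaluate inner: (- 4 4) = 0
Evaluate root: (+ 7 0) = 7
Result: 7


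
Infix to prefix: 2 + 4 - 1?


left-to-right (same/higher precedence on left): tree is (- (+ 2 4) 1)
Prefix: - + 2 4 1


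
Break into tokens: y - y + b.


Scan left to right, longest-match per lexeme
Tokens: ID(y), OP(-), ID(y), OP(+), ID(b)


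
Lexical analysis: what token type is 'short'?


Pattern: reserved word
Type: KEYWORD


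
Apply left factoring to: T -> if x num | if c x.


Common prefix: 'if'
Factored: T -> if T', T' -> x num | c x


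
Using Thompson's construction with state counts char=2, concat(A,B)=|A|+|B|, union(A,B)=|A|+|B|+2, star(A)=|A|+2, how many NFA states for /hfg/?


Syntax tree has 3 char leaf(s), 0 union(s), 0 star(s)
chars contribute 3×2 = 6; each union adds +2; each star adds +2
Total: 6 + 0 + 0 = 6 states


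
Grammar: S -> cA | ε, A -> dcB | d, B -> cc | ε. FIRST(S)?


Per alternative of S: FIRST(cA) = {c}; FIRST(ε) = {ε}
FIRST(S) = {c, ε}


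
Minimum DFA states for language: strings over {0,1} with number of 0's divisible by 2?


Track (count of 0) mod 2: states 0..1, accept at 0
Minimal DFA: 2 states


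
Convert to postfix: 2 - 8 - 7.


Left to right (same or higher precedence on left)
Postfix: 2 8 - 7 -


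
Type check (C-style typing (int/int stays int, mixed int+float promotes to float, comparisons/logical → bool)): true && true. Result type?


Operand types: bool && bool
Rule: logical operators take bool operands and yield bool
Result type: bool


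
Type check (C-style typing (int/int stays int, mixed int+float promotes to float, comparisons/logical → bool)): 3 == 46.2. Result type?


Operand types: int == float
Rule: comparison yields bool
Result type: bool


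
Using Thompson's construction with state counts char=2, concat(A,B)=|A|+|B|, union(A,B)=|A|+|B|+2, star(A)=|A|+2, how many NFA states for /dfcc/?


Syntax tree has 4 char leaf(s), 0 union(s), 0 star(s)
chars contribute 4×2 = 8; each union adds +2; each star adds +2
Total: 8 + 0 + 0 = 8 states


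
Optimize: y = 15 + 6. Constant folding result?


15 + 6 = 21 at compile time
Optimized: y = 21


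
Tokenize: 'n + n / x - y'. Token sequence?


Scan left to right, longest-match per lexeme
Tokens: ID(n), OP(+), ID(n), OP(/), ID(x), OP(-), ID(y)


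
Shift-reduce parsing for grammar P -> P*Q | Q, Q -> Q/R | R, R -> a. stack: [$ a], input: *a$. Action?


'a' on top is the handle for R -> a
Action: reduce (R -> a)


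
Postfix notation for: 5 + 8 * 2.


* has higher precedence, evaluate 8*2 first
Postfix: 5 8 2 * +


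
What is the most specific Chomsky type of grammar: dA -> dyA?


LHS has context (more than one symbol) and |LHS| ≤ |RHS|
Classification: Type 1 (Context-Sensitive)


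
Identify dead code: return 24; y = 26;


statement follows a return and is unreachable
Dead: 'y = 26'


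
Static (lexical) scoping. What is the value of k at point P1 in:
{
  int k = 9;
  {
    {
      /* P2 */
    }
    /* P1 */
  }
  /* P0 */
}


P1's block does not declare k; resolves to the enclosing declaration at depth 0
k = 9


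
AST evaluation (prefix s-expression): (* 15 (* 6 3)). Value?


Evaluate inner: (* 6 3) = 18
Evaluate root: (* 15 18) = 270
Result: 270


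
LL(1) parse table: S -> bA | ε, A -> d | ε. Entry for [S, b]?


For [S, b]: 'b' ∈ FIRST(bA)
Entry: S -> bA


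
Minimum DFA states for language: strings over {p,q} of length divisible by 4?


Track length mod 4: states 0..3, accept at 0
Minimal DFA: 4 states


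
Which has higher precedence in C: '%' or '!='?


'%' is multiplicative (level 10); '!=' is equality (level 6)
Higher level binds tighter
'%' has higher precedence than '!='


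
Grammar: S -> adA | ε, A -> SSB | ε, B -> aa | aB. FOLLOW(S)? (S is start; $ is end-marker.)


$ ∈ FOLLOW(S). For each A -> αBβ: add FIRST(β)\{ε} to FOLLOW(B); if β nullable, add FOLLOW(A).
FOLLOW(S) = {$, a}


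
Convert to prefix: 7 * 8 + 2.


left-to-right (same/higher precedence on left): tree is (+ (* 7 8) 2)
Prefix: + * 7 8 2


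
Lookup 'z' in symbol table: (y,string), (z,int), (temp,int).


Lookup 'z' → type int


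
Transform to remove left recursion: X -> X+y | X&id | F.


Left-recursive alternatives: X+y, X&id; non-recursive: F
Introduce X': X -> FX', X' -> +yX' | &idX' | ε


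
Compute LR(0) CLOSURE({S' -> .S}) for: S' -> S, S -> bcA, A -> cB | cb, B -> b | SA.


Start: S' -> .S
For each item with dot before a nonterminal B, add B -> .γ for every B-production
Closure: [S' -> .S, S -> .bcA]


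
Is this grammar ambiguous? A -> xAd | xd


balanced x^n…d^n: each string has a unique parse
Unambiguous


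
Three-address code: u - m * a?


Break into single-operator statements:
t1 = m * a
t2 = u - t1


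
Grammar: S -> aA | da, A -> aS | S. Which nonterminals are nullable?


A nonterminal is nullable iff some alternative derives ε (directly, or every symbol in it is nullable)
Nullable: {}


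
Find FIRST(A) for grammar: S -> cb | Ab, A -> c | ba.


Per alternative of A: FIRST(c) = {c}; FIRST(ba) = {b}
FIRST(A) = {b, c}


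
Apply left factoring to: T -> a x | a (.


Common prefix: 'a'
Factored: T -> a T', T' -> x | (


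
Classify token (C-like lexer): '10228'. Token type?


Pattern: digits only
Type: INTEGER_LITERAL


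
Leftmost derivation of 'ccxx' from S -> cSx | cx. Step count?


Derivation: S => cSx => ccxx
Steps: 2


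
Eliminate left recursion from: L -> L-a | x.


Left-recursive alternatives: L-a; non-recursive: x
Introduce L': L -> xL', L' -> -aL' | ε


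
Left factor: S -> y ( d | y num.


Common prefix: 'y'
Factored: S -> y S', S' -> ( d | num


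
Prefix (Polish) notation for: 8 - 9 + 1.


left-to-right (same/higher precedence on left): tree is (+ (- 8 9) 1)
Prefix: + - 8 9 1


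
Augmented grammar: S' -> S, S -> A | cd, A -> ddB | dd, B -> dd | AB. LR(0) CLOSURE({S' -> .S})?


Start: S' -> .S
For each item with dot before a nonterminal B, add B -> .γ for every B-production
Closure: [S' -> .S, S -> .A, S -> .cd, A -> .ddB, A -> .dd]


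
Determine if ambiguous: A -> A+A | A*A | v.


'v+v*v' has two parse trees (no precedence encoded between + and *)
Ambiguous


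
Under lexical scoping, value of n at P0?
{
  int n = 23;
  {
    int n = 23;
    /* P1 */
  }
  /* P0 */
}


n declared in the same block as P0
n = 23


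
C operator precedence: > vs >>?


'>>' is shift (level 8); '>' is relational (level 7)
Higher level binds tighter
'>>' has higher precedence than '>'


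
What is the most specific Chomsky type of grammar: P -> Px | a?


Left-linear: every RHS is a terminal or one nonterminal followed by a terminal
Classification: Type 3 (Regular)


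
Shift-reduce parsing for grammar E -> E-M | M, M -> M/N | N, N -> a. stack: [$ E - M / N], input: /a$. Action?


handle 'M/N' on top
Action: reduce (M -> M/N)


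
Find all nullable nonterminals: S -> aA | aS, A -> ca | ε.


A nonterminal is nullable iff some alternative derives ε (directly, or every symbol in it is nullable)
Nullable: {A}


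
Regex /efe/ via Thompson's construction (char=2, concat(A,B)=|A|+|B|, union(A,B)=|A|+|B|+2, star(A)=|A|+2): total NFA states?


Syntax tree has 3 char leaf(s), 0 union(s), 0 star(s)
chars contribute 3×2 = 6; each union adds +2; each star adds +2
Total: 6 + 0 + 0 = 6 states


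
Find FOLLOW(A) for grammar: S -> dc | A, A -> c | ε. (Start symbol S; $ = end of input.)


$ ∈ FOLLOW(S). For each A -> αBβ: add FIRST(β)\{ε} to FOLLOW(B); if β nullable, add FOLLOW(A).
FOLLOW(A) = {$}


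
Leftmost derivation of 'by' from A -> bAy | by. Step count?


Derivation: A => by
Steps: 1


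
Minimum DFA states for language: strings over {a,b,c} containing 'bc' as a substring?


KMP-style automaton: 2 progress states + 1 absorbing accept = 3
Minimal DFA: 3 states


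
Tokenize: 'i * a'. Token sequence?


Scan left to right, longest-match per lexeme
Tokens: ID(i), OP(*), ID(a)


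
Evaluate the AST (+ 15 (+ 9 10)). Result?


Evaluate inner: (+ 9 10) = 19
Evaluate root: (+ 15 19) = 34
Result: 34


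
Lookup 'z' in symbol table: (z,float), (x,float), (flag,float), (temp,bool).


Lookup 'z' → type float


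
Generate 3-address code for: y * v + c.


Break into single-operator statements:
t1 = y * v
t2 = t1 + c


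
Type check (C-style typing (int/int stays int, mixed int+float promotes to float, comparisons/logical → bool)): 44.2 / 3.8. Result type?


Operand types: float / float
Rule: mixed int/float promotes to float; int/int stays int
Result type: float


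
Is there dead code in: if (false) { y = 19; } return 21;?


condition is constant false, so the whole block is unreachable
Dead: 'if (false) { y = 19; }'


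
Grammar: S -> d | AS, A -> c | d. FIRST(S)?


Per alternative of S: FIRST(d) = {d}; FIRST(AS) = {c, d}
FIRST(S) = {c, d}


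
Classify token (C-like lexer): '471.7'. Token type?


Pattern: digits with a decimal point
Type: FLOAT_LITERAL


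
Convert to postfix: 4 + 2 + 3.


Left to right (same or higher precedence on left)
Postfix: 4 2 + 3 +


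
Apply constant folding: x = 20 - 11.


20 - 11 = 9 at compile time
Optimized: x = 9


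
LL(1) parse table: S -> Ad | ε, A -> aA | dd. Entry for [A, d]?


For [A, d]: 'd' ∈ FIRST(dd)
Entry: A -> dd


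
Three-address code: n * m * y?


Break into single-operator statements:
t1 = n * m
t2 = t1 * y


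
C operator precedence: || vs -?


'-' is additive (level 9); '||' is logical OR (level 1)
Higher level binds tighter
'-' has higher precedence than '||'


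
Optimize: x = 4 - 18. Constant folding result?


4 - 18 = -14 at compile time
Optimized: x = -14


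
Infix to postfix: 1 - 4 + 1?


Left to right (same or higher precedence on left)
Postfix: 1 4 - 1 +


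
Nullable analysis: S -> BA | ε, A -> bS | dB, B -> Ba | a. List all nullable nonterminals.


A nonterminal is nullable iff some alternative derives ε (directly, or every symbol in it is nullable)
Nullable: {S}


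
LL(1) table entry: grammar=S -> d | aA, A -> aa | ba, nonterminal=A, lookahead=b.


For [A, b]: 'b' ∈ FIRST(ba)
Entry: A -> ba


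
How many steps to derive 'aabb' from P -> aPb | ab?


Derivation: P => aPb => aabb
Steps: 2


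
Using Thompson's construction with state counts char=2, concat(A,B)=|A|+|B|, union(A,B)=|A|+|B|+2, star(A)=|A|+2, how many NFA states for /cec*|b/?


Syntax tree has 4 char leaf(s), 1 union(s), 1 star(s)
chars contribute 4×2 = 8; each union adds +2; each star adds +2
Total: 8 + 2 + 2 = 12 states


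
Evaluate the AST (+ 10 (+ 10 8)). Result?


Evaluate inner: (+ 10 8) = 18
Evaluate root: (+ 10 18) = 28
Result: 28


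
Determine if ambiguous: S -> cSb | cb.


balanced c^n…b^n: each string has a unique parse
Unambiguous


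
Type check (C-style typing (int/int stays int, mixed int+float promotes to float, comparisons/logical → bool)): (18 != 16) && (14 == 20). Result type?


Operand types: bool && bool
Rule: logical operators take bool operands and yield bool
Result type: bool


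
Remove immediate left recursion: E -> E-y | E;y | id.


Left-recursive alternatives: E-y, E;y; non-recursive: id
Introduce E': E -> idE', E' -> -yE' | ;yE' | ε


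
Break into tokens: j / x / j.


Scan left to right, longest-match per lexeme
Tokens: ID(j), OP(/), ID(x), OP(/), ID(j)


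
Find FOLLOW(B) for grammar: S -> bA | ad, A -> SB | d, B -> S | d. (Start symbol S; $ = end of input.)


$ ∈ FOLLOW(S). For each A -> αBβ: add FIRST(β)\{ε} to FOLLOW(B); if β nullable, add FOLLOW(A).
FOLLOW(B) = {$, a, b, d}


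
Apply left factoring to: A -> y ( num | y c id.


Common prefix: 'y'
Factored: A -> y A', A' -> ( num | c id


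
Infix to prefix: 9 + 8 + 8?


left-to-right (same/higher precedence on left): tree is (+ (+ 9 8) 8)
Prefix: + + 9 8 8


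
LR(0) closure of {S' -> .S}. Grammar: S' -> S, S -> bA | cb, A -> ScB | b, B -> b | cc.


Start: S' -> .S
For each item with dot before a nonterminal B, add B -> .γ for every B-production
Closure: [S' -> .S, S -> .bA, S -> .cb]


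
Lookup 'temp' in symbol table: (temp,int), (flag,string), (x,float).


Lookup 'temp' → type int


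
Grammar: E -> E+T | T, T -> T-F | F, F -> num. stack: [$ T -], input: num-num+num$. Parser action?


no handle; shift 'num'
Action: shift


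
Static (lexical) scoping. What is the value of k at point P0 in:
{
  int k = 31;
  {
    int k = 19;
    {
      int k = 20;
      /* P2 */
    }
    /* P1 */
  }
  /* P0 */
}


k declared in the same block as P0
k = 31


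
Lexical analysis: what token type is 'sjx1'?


Pattern: letter/underscore followed by alphanumerics, not a keyword
Type: IDENTIFIER


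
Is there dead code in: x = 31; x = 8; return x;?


first assignment to x is overwritten before any read
Dead: 'x = 31'


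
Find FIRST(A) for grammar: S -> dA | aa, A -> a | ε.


Per alternative of A: FIRST(a) = {a}; FIRST(ε) = {ε}
FIRST(A) = {a, ε}


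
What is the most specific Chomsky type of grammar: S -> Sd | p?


Left-linear: every RHS is a terminal or one nonterminal followed by a terminal
Classification: Type 3 (Regular)


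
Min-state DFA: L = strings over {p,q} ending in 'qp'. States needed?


Track the longest suffix of input matching a prefix of 'qp': 3 classes (prefixes of length 0..2)
Minimal DFA: 3 states


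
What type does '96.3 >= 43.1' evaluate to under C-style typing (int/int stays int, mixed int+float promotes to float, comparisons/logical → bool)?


Operand types: float >= float
Rule: comparison yields bool
Result type: bool


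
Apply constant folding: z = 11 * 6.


11 * 6 = 66 at compile time
Optimized: z = 66


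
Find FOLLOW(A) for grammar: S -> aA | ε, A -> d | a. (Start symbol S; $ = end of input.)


$ ∈ FOLLOW(S). For each A -> αBβ: add FIRST(β)\{ε} to FOLLOW(B); if β nullable, add FOLLOW(A).
FOLLOW(A) = {$}


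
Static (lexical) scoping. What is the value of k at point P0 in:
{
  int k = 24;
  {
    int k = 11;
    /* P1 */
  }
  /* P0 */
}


k declared in the same block as P0
k = 24


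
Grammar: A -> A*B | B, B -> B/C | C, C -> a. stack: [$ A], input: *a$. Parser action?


shift '*' to continue A -> A*B
Action: shift


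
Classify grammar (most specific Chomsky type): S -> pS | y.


Right-linear: every RHS is a terminal or a terminal followed by one nonterminal
Classification: Type 3 (Regular)


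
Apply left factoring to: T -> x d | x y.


Common prefix: 'x'
Factored: T -> x T', T' -> d | y


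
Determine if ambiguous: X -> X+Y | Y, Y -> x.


precedence layered via separate nonterminal Y: deterministic
Unambiguous


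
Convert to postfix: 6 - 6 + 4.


Left to right (same or higher precedence on left)
Postfix: 6 6 - 4 +


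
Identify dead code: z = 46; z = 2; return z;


first assignment to z is overwritten before any read
Dead: 'z = 46'


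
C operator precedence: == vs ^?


'==' is equality (level 6); '^' is bitwise XOR (level 4)
Higher level binds tighter
'==' has higher precedence than '^'


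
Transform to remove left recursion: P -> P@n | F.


Left-recursive alternatives: P@n; non-recursive: F
Introduce P': P -> FP', P' -> @nP' | ε


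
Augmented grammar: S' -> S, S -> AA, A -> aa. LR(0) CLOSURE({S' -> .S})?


Start: S' -> .S
For each item with dot before a nonterminal B, add B -> .γ for every B-production
Closure: [S' -> .S, S -> .AA, A -> .aa]


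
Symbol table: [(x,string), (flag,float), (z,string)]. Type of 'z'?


Lookup 'z' → type string


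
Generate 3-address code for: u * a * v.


Break into single-operator statements:
t1 = u * a
t2 = t1 * v


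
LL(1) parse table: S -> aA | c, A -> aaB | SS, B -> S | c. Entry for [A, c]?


For [A, c]: 'c' ∈ FIRST(SS)
Entry: A -> SS


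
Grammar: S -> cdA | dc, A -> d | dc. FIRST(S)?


Per alternative of S: FIRST(cdA) = {c}; FIRST(dc) = {d}
FIRST(S) = {c, d}


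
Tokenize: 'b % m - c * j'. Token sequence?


Scan left to right, longest-match per lexeme
Tokens: ID(b), OP(%), ID(m), OP(-), ID(c), OP(*), ID(j)


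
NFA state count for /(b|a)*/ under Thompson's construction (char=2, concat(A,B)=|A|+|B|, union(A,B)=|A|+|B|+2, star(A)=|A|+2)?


Syntax tree has 2 char leaf(s), 1 union(s), 1 star(s)
chars contribute 2×2 = 4; each union adds +2; each star adds +2
Total: 4 + 2 + 2 = 8 states


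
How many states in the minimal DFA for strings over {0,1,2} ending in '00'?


Track the longest suffix of input matching a prefix of '00': 3 classes (prefixes of length 0..2)
Minimal DFA: 3 states


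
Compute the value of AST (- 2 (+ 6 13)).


Evaluate inner: (+ 6 13) = 19
Evaluate root: (- 2 19) = -17
Result: -17


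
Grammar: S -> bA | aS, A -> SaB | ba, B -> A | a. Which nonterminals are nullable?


A nonterminal is nullable iff some alternative derives ε (directly, or every symbol in it is nullable)
Nullable: {}


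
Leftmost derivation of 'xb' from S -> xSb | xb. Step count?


Derivation: S => xb
Steps: 1


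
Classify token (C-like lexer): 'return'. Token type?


Pattern: reserved word
Type: KEYWORD


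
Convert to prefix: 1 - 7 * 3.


'*' binds tighter: tree is (- 1 (* 7 3))
Prefix: - 1 * 7 3


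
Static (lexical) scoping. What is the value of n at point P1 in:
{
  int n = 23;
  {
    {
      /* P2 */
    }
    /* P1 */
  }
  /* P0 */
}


P1's block does not declare n; resolves to the enclosing declaration at depth 0
n = 23


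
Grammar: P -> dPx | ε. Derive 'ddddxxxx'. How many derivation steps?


Derivation: P => dPx => ddPxx => dddPxxx => ddddPxxxx => ddddxxxx
Steps: 5


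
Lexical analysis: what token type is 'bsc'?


Pattern: letter/underscore followed by alphanumerics, not a keyword
Type: IDENTIFIER


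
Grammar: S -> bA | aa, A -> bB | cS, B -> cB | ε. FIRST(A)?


Per alternative of A: FIRST(bB) = {b}; FIRST(cS) = {c}
FIRST(A) = {b, c}


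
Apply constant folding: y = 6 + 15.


6 + 15 = 21 at compile time
Optimized: y = 21


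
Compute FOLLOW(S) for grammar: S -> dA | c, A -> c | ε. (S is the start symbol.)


$ ∈ FOLLOW(S). For each A -> αBβ: add FIRST(β)\{ε} to FOLLOW(B); if β nullable, add FOLLOW(A).
FOLLOW(S) = {$}


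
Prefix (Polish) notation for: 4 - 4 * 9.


'*' binds tighter: tree is (- 4 (* 4 9))
Prefix: - 4 * 4 9


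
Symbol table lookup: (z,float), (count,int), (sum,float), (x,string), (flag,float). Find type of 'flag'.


Lookup 'flag' → type float


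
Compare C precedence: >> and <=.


'>>' is shift (level 8); '<=' is relational (level 7)
Higher level binds tighter
'>>' has higher precedence than '<='


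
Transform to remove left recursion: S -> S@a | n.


Left-recursive alternatives: S@a; non-recursive: n
Introduce S': S -> nS', S' -> @aS' | ε


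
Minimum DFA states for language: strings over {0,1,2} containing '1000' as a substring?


KMP-style automaton: 4 progress states + 1 absorbing accept = 5
Minimal DFA: 5 states


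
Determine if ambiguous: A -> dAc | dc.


balanced d^n…c^n: each string has a unique parse
Unambiguous


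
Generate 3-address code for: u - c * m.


Break into single-operator statements:
t1 = c * m
t2 = u - t1


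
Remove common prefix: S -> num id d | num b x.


Common prefix: 'num'
Factored: S -> num S', S' -> id d | b x


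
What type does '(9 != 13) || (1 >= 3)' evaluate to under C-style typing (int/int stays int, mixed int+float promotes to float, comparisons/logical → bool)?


Operand types: bool || bool
Rule: logical operators take bool operands and yield bool
Result type: bool


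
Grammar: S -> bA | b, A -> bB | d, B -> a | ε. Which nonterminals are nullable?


A nonterminal is nullable iff some alternative derives ε (directly, or every symbol in it is nullable)
Nullable: {B}


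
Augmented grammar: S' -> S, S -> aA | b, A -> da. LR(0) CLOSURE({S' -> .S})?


Start: S' -> .S
For each item with dot before a nonterminal B, add B -> .γ for every B-production
Closure: [S' -> .S, S -> .aA, S -> .b]


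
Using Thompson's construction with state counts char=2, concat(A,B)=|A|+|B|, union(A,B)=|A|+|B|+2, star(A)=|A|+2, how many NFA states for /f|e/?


Syntax tree has 2 char leaf(s), 1 union(s), 0 star(s)
chars contribute 2×2 = 4; each union adds +2; each star adds +2
Total: 4 + 2 + 0 = 6 states


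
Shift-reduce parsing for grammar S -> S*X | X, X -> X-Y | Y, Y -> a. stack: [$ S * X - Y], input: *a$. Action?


handle 'X-Y' on top
Action: reduce (X -> X-Y)


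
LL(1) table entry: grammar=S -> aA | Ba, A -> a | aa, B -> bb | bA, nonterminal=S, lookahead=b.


For [S, b]: 'b' ∈ FIRST(Ba)
Entry: S -> Ba


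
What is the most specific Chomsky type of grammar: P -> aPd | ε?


Single nonterminal LHS, but a^n d^n is not regular
Classification: Type 2 (Context-Free)


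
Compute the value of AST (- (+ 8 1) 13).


Evaluate inner: (+ 8 1) = 9
Evaluate root: (- 9 13) = -4
Result: -4


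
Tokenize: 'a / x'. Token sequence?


Scan left to right, longest-match per lexeme
Tokens: ID(a), OP(/), ID(x)


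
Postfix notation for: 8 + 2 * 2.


* has higher precedence, evaluate 2*2 first
Postfix: 8 2 2 * +


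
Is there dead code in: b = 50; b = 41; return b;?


first assignment to b is overwritten before any read
Dead: 'b = 50'


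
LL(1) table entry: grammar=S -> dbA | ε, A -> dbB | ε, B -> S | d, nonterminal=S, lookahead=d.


For [S, d]: 'd' ∈ FIRST(dbA)
Entry: S -> dbA


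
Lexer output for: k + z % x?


Scan left to right, longest-match per lexeme
Tokens: ID(k), OP(+), ID(z), OP(%), ID(x)


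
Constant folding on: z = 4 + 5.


4 + 5 = 9 at compile time
Optimized: z = 9


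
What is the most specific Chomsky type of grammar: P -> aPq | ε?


Single nonterminal LHS, but a^n q^n is not regular
Classification: Type 2 (Context-Free)


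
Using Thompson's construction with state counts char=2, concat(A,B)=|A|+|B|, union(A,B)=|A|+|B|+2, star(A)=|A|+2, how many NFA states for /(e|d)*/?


Syntax tree has 2 char leaf(s), 1 union(s), 1 star(s)
chars contribute 2×2 = 4; each union adds +2; each star adds +2
Total: 4 + 2 + 2 = 8 states


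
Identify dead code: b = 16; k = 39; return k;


b is assigned but never read
Dead: 'b = 16'


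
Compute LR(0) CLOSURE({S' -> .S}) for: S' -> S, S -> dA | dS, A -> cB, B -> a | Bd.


Start: S' -> .S
For each item with dot before a nonterminal B, add B -> .γ for every B-production
Closure: [S' -> .S, S -> .dA, S -> .dS]


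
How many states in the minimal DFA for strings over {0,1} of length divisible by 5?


Track length mod 5: states 0..4, accept at 0
Minimal DFA: 5 states


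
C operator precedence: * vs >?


'*' is multiplicative (level 10); '>' is relational (level 7)
Higher level binds tighter
'*' has higher precedence than '>'


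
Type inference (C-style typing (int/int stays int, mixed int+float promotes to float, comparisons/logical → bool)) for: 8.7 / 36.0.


Operand types: float / float
Rule: mixed int/float promotes to float; int/int stays int
Result type: float


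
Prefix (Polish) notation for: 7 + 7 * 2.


'*' binds tighter: tree is (+ 7 (* 7 2))
Prefix: + 7 * 7 2


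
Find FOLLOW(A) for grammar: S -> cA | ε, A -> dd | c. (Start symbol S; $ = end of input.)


$ ∈ FOLLOW(S). For each A -> αBβ: add FIRST(β)\{ε} to FOLLOW(B); if β nullable, add FOLLOW(A).
FOLLOW(A) = {$}


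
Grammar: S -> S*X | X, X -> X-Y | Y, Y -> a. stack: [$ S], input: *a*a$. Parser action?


shift '*' to continue S -> S*X
Action: shift


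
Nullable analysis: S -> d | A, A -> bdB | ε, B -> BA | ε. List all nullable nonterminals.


A nonterminal is nullable iff some alternative derives ε (directly, or every symbol in it is nullable)
Nullable: {A, B, S}


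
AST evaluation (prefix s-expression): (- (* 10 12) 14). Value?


Evaluate inner: (* 10 12) = 120
Evaluate root: (- 120 14) = 106
Result: 106


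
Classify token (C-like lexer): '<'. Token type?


Pattern: operator symbol
Type: OPERATOR


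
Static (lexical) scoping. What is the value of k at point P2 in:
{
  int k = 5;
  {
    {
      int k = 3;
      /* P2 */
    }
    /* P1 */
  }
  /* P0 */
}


k declared in the same block as P2
k = 3


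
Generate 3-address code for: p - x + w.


Break into single-operator statements:
t1 = p - x
t2 = t1 + w


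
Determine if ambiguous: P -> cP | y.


right-linear, alternatives start with distinct terminals 'c' vs 'y': unique leftmost derivation
Unambiguous


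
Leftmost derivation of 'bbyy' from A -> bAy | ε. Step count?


Derivation: A => bAy => bbAyy => bbyy
Steps: 3


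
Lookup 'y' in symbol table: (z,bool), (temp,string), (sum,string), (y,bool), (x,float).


Lookup 'y' → type bool


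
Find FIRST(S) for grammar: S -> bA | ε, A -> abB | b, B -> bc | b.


Per alternative of S: FIRST(bA) = {b}; FIRST(ε) = {ε}
FIRST(S) = {b, ε}


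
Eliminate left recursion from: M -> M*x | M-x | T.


Left-recursive alternatives: M*x, M-x; non-recursive: T
Introduce M': M -> TM', M' -> *xM' | -xM' | ε


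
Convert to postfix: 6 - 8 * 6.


* has higher precedence, evaluate 8*6 first
Postfix: 6 8 6 * -


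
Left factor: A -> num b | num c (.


Common prefix: 'num'
Factored: A -> num A', A' -> b | c (


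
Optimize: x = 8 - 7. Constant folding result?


8 - 7 = 1 at compile time
Optimized: x = 1


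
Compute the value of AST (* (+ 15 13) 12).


Evaluate inner: (+ 15 13) = 28
Evaluate root: (* 28 12) = 336
Result: 336


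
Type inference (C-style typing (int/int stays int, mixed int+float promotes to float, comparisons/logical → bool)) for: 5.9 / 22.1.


Operand types: float / float
Rule: mixed int/float promotes to float; int/int stays int
Result type: float


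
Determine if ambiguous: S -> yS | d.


right-linear, alternatives start with distinct terminals 'y' vs 'd': unique leftmost derivation
Unambiguous


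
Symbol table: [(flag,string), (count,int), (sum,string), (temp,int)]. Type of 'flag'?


Lookup 'flag' → type string


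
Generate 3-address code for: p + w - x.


Break into single-operator statements:
t1 = p + w
t2 = t1 - x


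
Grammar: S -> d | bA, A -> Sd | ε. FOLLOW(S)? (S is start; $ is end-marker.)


$ ∈ FOLLOW(S). For each A -> αBβ: add FIRST(β)\{ε} to FOLLOW(B); if β nullable, add FOLLOW(A).
FOLLOW(S) = {$, d}


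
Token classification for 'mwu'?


Pattern: letter/underscore followed by alphanumerics, not a keyword
Type: IDENTIFIER


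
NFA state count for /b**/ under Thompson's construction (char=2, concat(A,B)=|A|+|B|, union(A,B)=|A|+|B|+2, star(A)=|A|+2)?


Syntax tree has 1 char leaf(s), 0 union(s), 2 star(s)
chars contribute 1×2 = 2; each union adds +2; each star adds +2
Total: 2 + 0 + 4 = 6 states


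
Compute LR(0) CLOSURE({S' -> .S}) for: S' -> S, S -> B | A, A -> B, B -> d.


Start: S' -> .S
For each item with dot before a nonterminal B, add B -> .γ for every B-production
Closure: [S' -> .S, S -> .B, S -> .A, B -> .d, A -> .B]


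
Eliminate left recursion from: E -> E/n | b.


Left-recursive alternatives: E/n; non-recursive: b
Introduce E': E -> bE', E' -> /nE' | ε


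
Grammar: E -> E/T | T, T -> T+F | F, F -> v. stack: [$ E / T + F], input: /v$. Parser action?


handle 'T+F' on top
Action: reduce (T -> T+F)


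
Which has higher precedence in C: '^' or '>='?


'>=' is relational (level 7); '^' is bitwise XOR (level 4)
Higher level binds tighter
'>=' has higher precedence than '^'


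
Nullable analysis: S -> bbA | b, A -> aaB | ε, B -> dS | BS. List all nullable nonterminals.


A nonterminal is nullable iff some alternative derives ε (directly, or every symbol in it is nullable)
Nullable: {A}


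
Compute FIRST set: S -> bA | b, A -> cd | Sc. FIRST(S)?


Per alternative of S: FIRST(bA) = {b}; FIRST(b) = {b}
FIRST(S) = {b}


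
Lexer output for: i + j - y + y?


Scan left to right, longest-match per lexeme
Tokens: ID(i), OP(+), ID(j), OP(-), ID(y), OP(+), ID(y)


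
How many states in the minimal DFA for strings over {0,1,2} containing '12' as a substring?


KMP-style automaton: 2 progress states + 1 absorbing accept = 3
Minimal DFA: 3 states


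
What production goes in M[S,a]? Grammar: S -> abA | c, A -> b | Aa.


For [S, a]: 'a' ∈ FIRST(abA)
Entry: S -> abA


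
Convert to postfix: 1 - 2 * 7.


* has higher precedence, evaluate 2*7 first
Postfix: 1 2 7 * -


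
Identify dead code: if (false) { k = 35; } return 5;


condition is constant false, so the whole block is unreachable
Dead: 'if (false) { k = 35; }'


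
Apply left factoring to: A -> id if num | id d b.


Common prefix: 'id'
Factored: A -> id A', A' -> if num | d b


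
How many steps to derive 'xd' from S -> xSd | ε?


Derivation: S => xSd => xd
Steps: 2


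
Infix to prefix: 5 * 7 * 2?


left-to-right (same/higher precedence on left): tree is (* (* 5 7) 2)
Prefix: * * 5 7 2


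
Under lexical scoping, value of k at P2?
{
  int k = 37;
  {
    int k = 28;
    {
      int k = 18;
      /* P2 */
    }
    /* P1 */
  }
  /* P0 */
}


k declared in the same block as P2
k = 18


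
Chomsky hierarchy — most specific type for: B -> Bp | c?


Left-linear: every RHS is a terminal or one nonterminal followed by a terminal
Classification: Type 3 (Regular)


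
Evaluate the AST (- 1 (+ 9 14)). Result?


Evaluate inner: (+ 9 14) = 23
Evaluate root: (- 1 23) = -22
Result: -22


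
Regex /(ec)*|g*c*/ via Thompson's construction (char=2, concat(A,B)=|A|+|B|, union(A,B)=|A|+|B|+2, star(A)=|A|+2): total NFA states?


Syntax tree has 4 char leaf(s), 1 union(s), 3 star(s)
chars contribute 4×2 = 8; each union adds +2; each star adds +2
Total: 8 + 2 + 6 = 16 states


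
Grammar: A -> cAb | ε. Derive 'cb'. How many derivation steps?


Derivation: A => cAb => cb
Steps: 2
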